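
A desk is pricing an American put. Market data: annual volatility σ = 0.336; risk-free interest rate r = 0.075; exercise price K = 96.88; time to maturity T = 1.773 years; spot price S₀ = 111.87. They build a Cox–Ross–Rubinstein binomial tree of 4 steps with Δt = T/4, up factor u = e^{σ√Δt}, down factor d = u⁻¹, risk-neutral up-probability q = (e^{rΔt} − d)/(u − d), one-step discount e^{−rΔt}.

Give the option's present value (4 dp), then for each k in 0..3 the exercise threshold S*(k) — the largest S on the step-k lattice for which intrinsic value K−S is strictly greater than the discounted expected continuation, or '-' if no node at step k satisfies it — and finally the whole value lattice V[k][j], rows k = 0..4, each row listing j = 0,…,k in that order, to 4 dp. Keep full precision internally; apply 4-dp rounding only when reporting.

Δt=0.44325  u=1.25069  d=0.79956  q=0.51923  discount=0.96730
step 4 (expiry): payoffs max(K−S,0) = 51.1597 25.3627 0.0000 0.0000 0.0000
step 3: (k=3,j=0): S=57.1821, (K−S)⁺=39.6979, hold=36.5302 ⇒ V=39.6979 exercise | (k=3,j=1): S=89.4463, (K−S)⁺=7.4337, hold=11.7948 ⇒ V=11.7948 continue | (k=3,j=2): S=139.9152, (K−S)⁺=0.0000, hold=0.0000 ⇒ V=0.0000 continue | (k=3,j=3): S=218.8604, (K−S)⁺=0.0000, hold=0.0000 ⇒ V=0.0000 continue  boundary S*=57.1821
step 2: (k=2,j=0): S=71.5173, (K−S)⁺=25.3627, hold=24.3854 ⇒ V=25.3627 exercise | (k=2,j=1): S=111.8700, (K−S)⁺=0.0000, hold=5.4851 ⇒ V=5.4851 continue | (k=2,j=2): S=174.9911, (K−S)⁺=0.0000, hold=0.0000 ⇒ V=0.0000 continue  boundary S*=71.5173
step 1: (k=1,j=0): S=89.4463, (K−S)⁺=7.4337, hold=14.5497 ⇒ V=14.5497 continue | (k=1,j=1): S=139.9152, (K−S)⁺=0.0000, hold=2.5508 ⇒ V=2.5508 continue  boundary S*=-
step 0: (k=0,j=0): S=111.8700, (K−S)⁺=0.0000, hold=8.0475 ⇒ V=8.0475 continue  boundary S*=-

price = 8.0475
boundary = - - 71.5173 57.1821
tree:
8.0475
14.5497 2.5508
25.3627 5.4851 0.0000
39.6979 11.7948 0.0000 0.0000
51.1597 25.3627 0.0000 0.0000 0.0000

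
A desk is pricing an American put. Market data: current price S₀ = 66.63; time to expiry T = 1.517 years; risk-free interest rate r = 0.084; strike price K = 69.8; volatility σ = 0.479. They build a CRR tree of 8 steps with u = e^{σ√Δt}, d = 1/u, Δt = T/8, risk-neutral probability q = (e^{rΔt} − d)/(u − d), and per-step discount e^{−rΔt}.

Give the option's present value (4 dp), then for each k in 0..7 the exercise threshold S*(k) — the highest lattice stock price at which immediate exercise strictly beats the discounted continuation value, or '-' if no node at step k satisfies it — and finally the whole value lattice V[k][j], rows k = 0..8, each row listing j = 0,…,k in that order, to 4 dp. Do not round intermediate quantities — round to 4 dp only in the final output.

Δt=0.18962  u=1.23193  d=0.81173  q=0.48625  discount=0.98420
step 8 (expiry): payoffs max(K−S,0) = 57.2405 50.7390 40.8719 25.8969 3.1700 0.0000 0.0000 0.0000 0.0000
step 7: (k=7,j=0): S=15.4724, (K−S)⁺=54.3276, hold=53.2246 ⇒ V=54.3276 exercise | (k=7,j=1): S=23.4819, (K−S)⁺=46.3181, hold=45.2151 ⇒ V=46.3181 exercise | (k=7,j=2): S=35.6375, (K−S)⁺=34.1625, hold=33.0595 ⇒ V=34.1625 exercise | (k=7,j=3): S=54.0857, (K−S)⁺=15.7143, hold=14.6113 ⇒ V=15.7143 exercise | (k=7,j=4): S=82.0837, (K−S)⁺=0.0000, hold=1.6028 ⇒ V=1.6028 continue | (k=7,j=5): S=124.5753, (K−S)⁺=0.0000, hold=0.0000 ⇒ V=0.0000 continue | (k=7,j=6): S=189.0630, (K−S)⁺=0.0000, hold=0.0000 ⇒ V=0.0000 continue | (k=7,j=7): S=286.9336, (K−S)⁺=0.0000, hold=0.0000 ⇒ V=0.0000 continue  boundary S*=54.0857
step 6: (k=6,j=0): S=19.0610, (K−S)⁺=50.7390, hold=49.6360 ⇒ V=50.7390 exercise | (k=6,j=1): S=28.9281, (K−S)⁺=40.8719, hold=39.7689 ⇒ V=40.8719 exercise | (k=6,j=2): S=43.9031, (K−S)⁺=25.8969, hold=24.7939 ⇒ V=25.8969 exercise | (k=6,j=3): S=66.6300, (K−S)⁺=3.1700, hold=8.7127 ⇒ V=8.7127 continue | (k=6,j=4): S=101.1217, (K−S)⁺=0.0000, hold=0.8104 ⇒ V=0.8104 continue | (k=6,j=5): S=153.4685, (K−S)⁺=0.0000, hold=0.0000 ⇒ V=0.0000 continue | (k=6,j=6): S=232.9131, (K−S)⁺=0.0000, hold=0.0000 ⇒ V=0.0000 continue  boundary S*=43.9031
step 5: (k=5,j=0): S=23.4819, (K−S)⁺=46.3181, hold=45.2151 ⇒ V=46.3181 exercise | (k=5,j=1): S=35.6375, (K−S)⁺=34.1625, hold=33.0595 ⇒ V=34.1625 exercise | (k=5,j=2): S=54.0857, (K−S)⁺=15.7143, hold=17.2639 ⇒ V=17.2639 continue | (k=5,j=3): S=82.0837, (K−S)⁺=0.0000, hold=4.7932 ⇒ V=4.7932 continue | (k=5,j=4): S=124.5753, (K−S)⁺=0.0000, hold=0.4098 ⇒ V=0.4098 continue | (k=5,j=5): S=189.0630, (K−S)⁺=0.0000, hold=0.0000 ⇒ V=0.0000 continue  boundary S*=35.6375
step 4: (k=4,j=0): S=28.9281, (K−S)⁺=40.8719, hold=39.7689 ⇒ V=40.8719 exercise | (k=4,j=1): S=43.9031, (K−S)⁺=25.8969, hold=25.5355 ⇒ V=25.8969 exercise | (k=4,j=2): S=66.6300, (K−S)⁺=3.1700, hold=11.0230 ⇒ V=11.0230 continue | (k=4,j=3): S=101.1217, (K−S)⁺=0.0000, hold=2.6197 ⇒ V=2.6197 continue | (k=4,j=4): S=153.4685, (K−S)⁺=0.0000, hold=0.2072 ⇒ V=0.2072 continue  boundary S*=43.9031
step 3: (k=3,j=0): S=35.6375, (K−S)⁺=34.1625, hold=33.0595 ⇒ V=34.1625 exercise | (k=3,j=1): S=54.0857, (K−S)⁺=15.7143, hold=18.3695 ⇒ V=18.3695 continue | (k=3,j=2): S=82.0837, (K−S)⁺=0.0000, hold=6.8273 ⇒ V=6.8273 continue | (k=3,j=3): S=124.5753, (K−S)⁺=0.0000, hold=1.4238 ⇒ V=1.4238 continue  boundary S*=35.6375
step 2: (k=2,j=0): S=43.9031, (K−S)⁺=25.8969, hold=26.0646 ⇒ V=26.0646 continue | (k=2,j=1): S=66.6300, (K−S)⁺=3.1700, hold=12.5555 ⇒ V=12.5555 continue | (k=2,j=2): S=101.1217, (K−S)⁺=0.0000, hold=4.1334 ⇒ V=4.1334 continue  boundary S*=-
step 1: (k=1,j=0): S=54.0857, (K−S)⁺=15.7143, hold=19.1877 ⇒ V=19.1877 continue | (k=1,j=1): S=82.0837, (K−S)⁺=0.0000, hold=8.3265 ⇒ V=8.3265 continue  boundary S*=-
step 0: (k=0,j=0): S=66.6300, (K−S)⁺=3.1700, hold=13.6867 ⇒ V=13.6867 continue  boundary S*=-

price = 13.6867
boundary = - - - 35.6375 43.9031 35.6375 43.9031 54.0857
tree:
13.6867
19.1877 8.3265
26.0646 12.5555 4.1334
34.1625 18.3695 6.8273 1.4238
40.8719 25.8969 11.0230 2.6197 0.2072
46.3181 34.1625 17.2639 4.7932 0.4098 0.0000
50.7390 40.8719 25.8969 8.7127 0.8104 0.0000 0.0000
54.3276 46.3181 34.1625 15.7143 1.6028 0.0000 0.0000 0.0000
57.2405 50.7390 40.8719 25.8969 3.1700 0.0000 0.0000 0.0000 0.0000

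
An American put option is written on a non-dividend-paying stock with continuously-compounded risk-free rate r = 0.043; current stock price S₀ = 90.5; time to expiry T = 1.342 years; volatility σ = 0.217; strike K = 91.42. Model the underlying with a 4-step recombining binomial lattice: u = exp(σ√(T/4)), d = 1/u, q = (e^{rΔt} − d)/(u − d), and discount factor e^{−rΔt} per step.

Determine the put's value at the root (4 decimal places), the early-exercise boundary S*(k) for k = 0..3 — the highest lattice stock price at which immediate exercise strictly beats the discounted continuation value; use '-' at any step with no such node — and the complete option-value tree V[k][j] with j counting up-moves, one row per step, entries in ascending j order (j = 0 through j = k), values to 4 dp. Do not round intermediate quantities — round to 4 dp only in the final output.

Δt=0.33550, u=1.13393, d=0.88189, q=0.52627, disc=e^(-rΔt)=0.98568
k=4 terminal: V=max(K-S,0) → 36.6806 21.0359 0.9200 0.0000 0.0000
k=3: j=0 S=62.0708 intr=29.3492 cont=28.0398 V=29.3492[EX]; j=1 S=79.8108 intr=11.6092 cont=10.2998 V=11.6092[EX]; j=2 S=102.6209 intr=0.0000 cont=0.4296 V=0.4296[hold]; j=3 S=131.9502 intr=0.0000 cont=0.0000 V=0.0000[hold]  S*(3)=79.8108
k=2: j=0 S=70.3841 intr=21.0359 cont=19.7265 V=21.0359[EX]; j=1 S=90.5000 intr=0.9200 cont=5.6437 V=5.6437[hold]; j=2 S=116.3651 intr=0.0000 cont=0.2006 V=0.2006[hold]  S*(2)=70.3841
k=1: j=0 S=79.8108 intr=11.6092 cont=12.7502 V=12.7502[hold]; j=1 S=102.6209 intr=0.0000 cont=2.7393 V=2.7393[hold]  S*(1)=-
k=0: j=0 S=90.5000 intr=0.9200 cont=7.3746 V=7.3746[hold]  S*(0)=-

price = 7.3746
boundary = - - 70.3841 79.8108
tree:
7.3746
12.7502 2.7393
21.0359 5.6437 0.2006
29.3492 11.6092 0.4296 0.0000
36.6806 21.0359 0.9200 0.0000 0.0000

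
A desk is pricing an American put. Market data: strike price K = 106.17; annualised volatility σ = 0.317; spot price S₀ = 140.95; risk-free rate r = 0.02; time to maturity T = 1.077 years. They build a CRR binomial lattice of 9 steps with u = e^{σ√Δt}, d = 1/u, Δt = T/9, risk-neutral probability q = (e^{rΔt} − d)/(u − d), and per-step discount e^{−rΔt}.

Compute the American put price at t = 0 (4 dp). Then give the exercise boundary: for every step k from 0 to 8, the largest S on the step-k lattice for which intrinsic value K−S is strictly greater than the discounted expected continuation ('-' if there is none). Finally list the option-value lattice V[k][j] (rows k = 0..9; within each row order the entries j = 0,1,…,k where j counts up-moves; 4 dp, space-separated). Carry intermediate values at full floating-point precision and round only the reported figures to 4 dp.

Δt=0.11967  u=1.11590  d=0.89614  q=0.48352  discount=0.99761
step 9 (expiry): payoffs max(K−S,0) = 53.6355 40.7525 24.7103 4.7341 0.0000 0.0000 0.0000 0.0000 0.0000 0.0000
step 8: (k=8,j=0): S=58.6232, (K−S)⁺=47.5468, hold=47.2930 ⇒ V=47.5468 exercise | (k=8,j=1): S=72.9992, (K−S)⁺=33.1708, hold=32.9170 ⇒ V=33.1708 exercise | (k=8,j=2): S=90.9007, (K−S)⁺=15.2693, hold=15.0155 ⇒ V=15.2693 exercise | (k=8,j=3): S=113.1921, (K−S)⁺=0.0000, hold=2.4392 ⇒ V=2.4392 continue | (k=8,j=4): S=140.9500, (K−S)⁺=0.0000, hold=0.0000 ⇒ V=0.0000 continue | (k=8,j=5): S=175.5149, (K−S)⁺=0.0000, hold=0.0000 ⇒ V=0.0000 continue | (k=8,j=6): S=218.5561, (K−S)⁺=0.0000, hold=0.0000 ⇒ V=0.0000 continue | (k=8,j=7): S=272.1522, (K−S)⁺=0.0000, hold=0.0000 ⇒ V=0.0000 continue | (k=8,j=8): S=338.8916, (K−S)⁺=0.0000, hold=0.0000 ⇒ V=0.0000 continue  boundary S*=90.9007
step 7: (k=7,j=0): S=65.4175, (K−S)⁺=40.7525, hold=40.4987 ⇒ V=40.7525 exercise | (k=7,j=1): S=81.4597, (K−S)⁺=24.7103, hold=24.4565 ⇒ V=24.7103 exercise | (k=7,j=2): S=101.4359, (K−S)⁺=4.7341, hold=9.0441 ⇒ V=9.0441 continue | (k=7,j=3): S=126.3108, (K−S)⁺=0.0000, hold=1.2568 ⇒ V=1.2568 continue | (k=7,j=4): S=157.2858, (K−S)⁺=0.0000, hold=0.0000 ⇒ V=0.0000 continue | (k=7,j=5): S=195.8567, (K−S)⁺=0.0000, hold=0.0000 ⇒ V=0.0000 continue | (k=7,j=6): S=243.8863, (K−S)⁺=0.0000, hold=0.0000 ⇒ V=0.0000 continue | (k=7,j=7): S=303.6941, (K−S)⁺=0.0000, hold=0.0000 ⇒ V=0.0000 continue  boundary S*=81.4597
step 6: (k=6,j=0): S=72.9992, (K−S)⁺=33.1708, hold=32.9170 ⇒ V=33.1708 exercise | (k=6,j=1): S=90.9007, (K−S)⁺=15.2693, hold=17.0945 ⇒ V=17.0945 continue | (k=6,j=2): S=113.1921, (K−S)⁺=0.0000, hold=5.2662 ⇒ V=5.2662 continue | (k=6,j=3): S=140.9500, (K−S)⁺=0.0000, hold=0.6476 ⇒ V=0.6476 continue | (k=6,j=4): S=175.5149, (K−S)⁺=0.0000, hold=0.0000 ⇒ V=0.0000 continue | (k=6,j=5): S=218.5561, (K−S)⁺=0.0000, hold=0.0000 ⇒ V=0.0000 continue | (k=6,j=6): S=272.1522, (K−S)⁺=0.0000, hold=0.0000 ⇒ V=0.0000 continue  boundary S*=72.9992
step 5: (k=5,j=0): S=81.4597, (K−S)⁺=24.7103, hold=25.3369 ⇒ V=25.3369 continue | (k=5,j=1): S=101.4359, (K−S)⁺=4.7341, hold=11.3481 ⇒ V=11.3481 continue | (k=5,j=2): S=126.3108, (K−S)⁺=0.0000, hold=3.0258 ⇒ V=3.0258 continue | (k=5,j=3): S=157.2858, (K−S)⁺=0.0000, hold=0.3337 ⇒ V=0.3337 continue | (k=5,j=4): S=195.8567, (K−S)⁺=0.0000, hold=0.0000 ⇒ V=0.0000 continue | (k=5,j=5): S=243.8863, (K−S)⁺=0.0000, hold=0.0000 ⇒ V=0.0000 continue  boundary S*=-
step 4: (k=4,j=0): S=90.9007, (K−S)⁺=15.2693, hold=18.5287 ⇒ V=18.5287 continue | (k=4,j=1): S=113.1921, (K−S)⁺=0.0000, hold=7.3066 ⇒ V=7.3066 continue | (k=4,j=2): S=140.9500, (K−S)⁺=0.0000, hold=1.7200 ⇒ V=1.7200 continue | (k=4,j=3): S=175.5149, (K−S)⁺=0.0000, hold=0.1719 ⇒ V=0.1719 continue | (k=4,j=4): S=218.5561, (K−S)⁺=0.0000, hold=0.0000 ⇒ V=0.0000 continue  boundary S*=-
step 3: (k=3,j=0): S=101.4359, (K−S)⁺=4.7341, hold=13.0713 ⇒ V=13.0713 continue | (k=3,j=1): S=126.3108, (K−S)⁺=0.0000, hold=4.5944 ⇒ V=4.5944 continue | (k=3,j=2): S=157.2858, (K−S)⁺=0.0000, hold=0.9691 ⇒ V=0.9691 continue | (k=3,j=3): S=195.8567, (K−S)⁺=0.0000, hold=0.0886 ⇒ V=0.0886 continue  boundary S*=-
step 2: (k=2,j=0): S=113.1921, (K−S)⁺=0.0000, hold=8.9511 ⇒ V=8.9511 continue | (k=2,j=1): S=140.9500, (K−S)⁺=0.0000, hold=2.8347 ⇒ V=2.8347 continue | (k=2,j=2): S=175.5149, (K−S)⁺=0.0000, hold=0.5421 ⇒ V=0.5421 continue  boundary S*=-
step 1: (k=1,j=0): S=126.3108, (K−S)⁺=0.0000, hold=5.9794 ⇒ V=5.9794 continue | (k=1,j=1): S=157.2858, (K−S)⁺=0.0000, hold=1.7221 ⇒ V=1.7221 continue  boundary S*=-
step 0: (k=0,j=0): S=140.9500, (K−S)⁺=0.0000, hold=3.9115 ⇒ V=3.9115 continue  boundary S*=-

price = 3.9115
boundary = - - - - - - 72.9992 81.4597 90.9007
tree:
3.9115
5.9794 1.7221
8.9511 2.8347 0.5421
13.0713 4.5944 0.9691 0.0886
18.5287 7.3066 1.7200 0.1719 0.0000
25.3369 11.3481 3.0258 0.3337 0.0000 0.0000
33.1708 17.0945 5.2662 0.6476 0.0000 0.0000 0.0000
40.7525 24.7103 9.0441 1.2568 0.0000 0.0000 0.0000 0.0000
47.5468 33.1708 15.2693 2.4392 0.0000 0.0000 0.0000 0.0000 0.0000
53.6355 40.7525 24.7103 4.7341 0.0000 0.0000 0.0000 0.0000 0.0000 0.0000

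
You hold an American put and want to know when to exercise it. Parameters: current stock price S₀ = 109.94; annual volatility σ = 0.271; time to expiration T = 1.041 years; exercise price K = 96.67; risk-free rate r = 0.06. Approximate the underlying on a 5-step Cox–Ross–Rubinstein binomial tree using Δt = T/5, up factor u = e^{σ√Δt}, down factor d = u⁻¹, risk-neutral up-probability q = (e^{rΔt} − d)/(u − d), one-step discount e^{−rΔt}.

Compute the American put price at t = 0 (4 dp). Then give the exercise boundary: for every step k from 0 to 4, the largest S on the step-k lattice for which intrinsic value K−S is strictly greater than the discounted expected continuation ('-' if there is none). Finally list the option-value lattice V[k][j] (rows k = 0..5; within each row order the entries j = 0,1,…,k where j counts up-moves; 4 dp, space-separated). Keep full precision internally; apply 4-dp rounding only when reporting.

Δt=0.20820, u=1.13162, d=0.88369, q=0.51982, disc=e^(-rΔt)=0.98759
k=5 terminal: V=max(K-S,0) → 37.4261 20.8038 0.0000 0.0000 0.0000 0.0000
k=4: j=0 S=67.0419 intr=29.6281 cont=28.4281 V=29.6281[EX]; j=1 S=85.8521 intr=10.8179 cont=9.8654 V=10.8179[EX]; j=2 S=109.9400 intr=0.0000 cont=0.0000 V=0.0000[hold]; j=3 S=140.7864 intr=0.0000 cont=0.0000 V=0.0000[hold]; j=4 S=180.2874 intr=0.0000 cont=0.0000 V=0.0000[hold]  S*(4)=85.8521
k=3: j=0 S=75.8662 intr=20.8038 cont=19.6037 V=20.8038[EX]; j=1 S=97.1523 intr=0.0000 cont=5.1300 V=5.1300[hold]; j=2 S=124.4108 intr=0.0000 cont=0.0000 V=0.0000[hold]; j=3 S=159.3173 intr=0.0000 cont=0.0000 V=0.0000[hold]  S*(3)=75.8662
k=2: j=0 S=85.8521 intr=10.8179 cont=12.4990 V=12.4990[hold]; j=1 S=109.9400 intr=0.0000 cont=2.4327 V=2.4327[hold]; j=2 S=140.7864 intr=0.0000 cont=0.0000 V=0.0000[hold]  S*(2)=-
k=1: j=0 S=97.1523 intr=0.0000 cont=7.1761 V=7.1761[hold]; j=1 S=124.4108 intr=0.0000 cont=1.1536 V=1.1536[hold]  S*(1)=-
k=0: j=0 S=109.9400 intr=0.0000 cont=3.9953 V=3.9953[hold]  S*(0)=-

price = 3.9953
boundary = - - - 75.8662 85.8521
tree:
3.9953
7.1761 1.1536
12.4990 2.4327 0.0000
20.8038 5.1300 0.0000 0.0000
29.6281 10.8179 0.0000 0.0000 0.0000
37.4261 20.8038 0.0000 0.0000 0.0000 0.0000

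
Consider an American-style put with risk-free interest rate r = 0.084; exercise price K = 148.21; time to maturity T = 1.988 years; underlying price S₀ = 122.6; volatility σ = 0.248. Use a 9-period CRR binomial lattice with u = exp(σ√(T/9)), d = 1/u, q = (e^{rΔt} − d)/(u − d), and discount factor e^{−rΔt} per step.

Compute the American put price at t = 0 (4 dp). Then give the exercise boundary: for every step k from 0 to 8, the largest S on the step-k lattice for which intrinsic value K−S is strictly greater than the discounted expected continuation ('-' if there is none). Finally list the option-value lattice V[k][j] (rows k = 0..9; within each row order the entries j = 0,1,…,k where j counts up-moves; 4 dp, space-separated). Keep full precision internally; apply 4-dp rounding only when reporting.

price = 26.2153
boundary = - 109.1115 97.1069 109.1115 122.6000 109.1115 122.6000 109.1115 122.6000
tree:
26.2153
39.0985 16.6100
51.1031 25.8677 9.6321
61.7868 39.0985 15.9674 4.7979
71.2952 51.1031 25.6100 8.6541 1.8192
79.7574 61.7868 39.0985 15.1648 3.6439 0.3943
87.2886 71.2952 51.1031 25.6100 7.1703 0.8948 0.0000
93.9912 79.7574 61.7868 39.0985 13.7783 2.0303 0.0000 0.0000
99.9564 87.2886 71.2952 51.1031 25.6100 4.6070 0.0000 0.0000 0.0000
105.2653 93.9912 79.7574 61.7868 39.0985 10.4540 0.0000 0.0000 0.0000 0.0000

Δt=0.22089  u=1.12362  d=0.88998  q=0.55105  discount=0.98162
step 9 (expiry): payoffs max(K−S,0) = 105.2653 93.9912 79.7574 61.7868 39.0985 10.4540 0.0000 0.0000 0.0000 0.0000
step 8: (k=8,j=0): S=48.2536, (K−S)⁺=99.9564, hold=97.2318 ⇒ V=99.9564 exercise | (k=8,j=1): S=60.9214, (K−S)⁺=87.2886, hold=84.5640 ⇒ V=87.2886 exercise | (k=8,j=2): S=76.9148, (K−S)⁺=71.2952, hold=68.5705 ⇒ V=71.2952 exercise | (k=8,j=3): S=97.1069, (K−S)⁺=51.1031, hold=48.3784 ⇒ V=51.1031 exercise | (k=8,j=4): S=122.6000, (K−S)⁺=25.6100, hold=22.8854 ⇒ V=25.6100 exercise | (k=8,j=5): S=154.7856, (K−S)⁺=0.0000, hold=4.6070 ⇒ V=4.6070 continue | (k=8,j=6): S=195.4208, (K−S)⁺=0.0000, hold=0.0000 ⇒ V=0.0000 continue | (k=8,j=7): S=246.7238, (K−S)⁺=0.0000, hold=0.0000 ⇒ V=0.0000 continue | (k=8,j=8): S=311.4951, (K−S)⁺=0.0000, hold=0.0000 ⇒ V=0.0000 continue  boundary S*=122.6000
step 7: (k=7,j=0): S=54.2188, (K−S)⁺=93.9912, hold=91.2666 ⇒ V=93.9912 exercise | (k=7,j=1): S=68.4526, (K−S)⁺=79.7574, hold=77.0328 ⇒ V=79.7574 exercise | (k=7,j=2): S=86.4232, (K−S)⁺=61.7868, hold=59.0622 ⇒ V=61.7868 exercise | (k=7,j=3): S=109.1115, (K−S)⁺=39.0985, hold=36.3739 ⇒ V=39.0985 exercise | (k=7,j=4): S=137.7560, (K−S)⁺=10.4540, hold=13.7783 ⇒ V=13.7783 continue | (k=7,j=5): S=173.9205, (K−S)⁺=0.0000, hold=2.0303 ⇒ V=2.0303 continue | (k=7,j=6): S=219.5791, (K−S)⁺=0.0000, hold=0.0000 ⇒ V=0.0000 continue | (k=7,j=7): S=277.2242, (K−S)⁺=0.0000, hold=0.0000 ⇒ V=0.0000 continue  boundary S*=109.1115
step 6: (k=6,j=0): S=60.9214, (K−S)⁺=87.2886, hold=84.5640 ⇒ V=87.2886 exercise | (k=6,j=1): S=76.9148, (K−S)⁺=71.2952, hold=68.5705 ⇒ V=71.2952 exercise | (k=6,j=2): S=97.1069, (K−S)⁺=51.1031, hold=48.3784 ⇒ V=51.1031 exercise | (k=6,j=3): S=122.6000, (K−S)⁺=25.6100, hold=24.6835 ⇒ V=25.6100 exercise | (k=6,j=4): S=154.7856, (K−S)⁺=0.0000, hold=7.1703 ⇒ V=7.1703 continue | (k=6,j=5): S=195.4208, (K−S)⁺=0.0000, hold=0.8948 ⇒ V=0.8948 continue | (k=6,j=6): S=246.7238, (K−S)⁺=0.0000, hold=0.0000 ⇒ V=0.0000 continue  boundary S*=122.6000
step 5: (k=5,j=0): S=68.4526, (K−S)⁺=79.7574, hold=77.0328 ⇒ V=79.7574 exercise | (k=5,j=1): S=86.4232, (K−S)⁺=61.7868, hold=59.0622 ⇒ V=61.7868 exercise | (k=5,j=2): S=109.1115, (K−S)⁺=39.0985, hold=36.3739 ⇒ V=39.0985 exercise | (k=5,j=3): S=137.7560, (K−S)⁺=10.4540, hold=15.1648 ⇒ V=15.1648 continue | (k=5,j=4): S=173.9205, (K−S)⁺=0.0000, hold=3.6439 ⇒ V=3.6439 continue | (k=5,j=5): S=219.5791, (K−S)⁺=0.0000, hold=0.3943 ⇒ V=0.3943 continue  boundary S*=109.1115
step 4: (k=4,j=0): S=76.9148, (K−S)⁺=71.2952, hold=68.5705 ⇒ V=71.2952 exercise | (k=4,j=1): S=97.1069, (K−S)⁺=51.1031, hold=48.3784 ⇒ V=51.1031 exercise | (k=4,j=2): S=122.6000, (K−S)⁺=25.6100, hold=25.4335 ⇒ V=25.6100 exercise | (k=4,j=3): S=154.7856, (K−S)⁺=0.0000, hold=8.6541 ⇒ V=8.6541 continue | (k=4,j=4): S=195.4208, (K−S)⁺=0.0000, hold=1.8192 ⇒ V=1.8192 continue  boundary S*=122.6000
step 3: (k=3,j=0): S=86.4232, (K−S)⁺=61.7868, hold=59.0622 ⇒ V=61.7868 exercise | (k=3,j=1): S=109.1115, (K−S)⁺=39.0985, hold=36.3739 ⇒ V=39.0985 exercise | (k=3,j=2): S=137.7560, (K−S)⁺=10.4540, hold=15.9674 ⇒ V=15.9674 continue | (k=3,j=3): S=173.9205, (K−S)⁺=0.0000, hold=4.7979 ⇒ V=4.7979 continue  boundary S*=109.1115
step 2: (k=2,j=0): S=97.1069, (K−S)⁺=51.1031, hold=48.3784 ⇒ V=51.1031 exercise | (k=2,j=1): S=122.6000, (K−S)⁺=25.6100, hold=25.8677 ⇒ V=25.8677 continue | (k=2,j=2): S=154.7856, (K−S)⁺=0.0000, hold=9.6321 ⇒ V=9.6321 continue  boundary S*=97.1069
step 1: (k=1,j=0): S=109.1115, (K−S)⁺=39.0985, hold=36.5133 ⇒ V=39.0985 exercise | (k=1,j=1): S=137.7560, (K−S)⁺=10.4540, hold=16.6100 ⇒ V=16.6100 continue  boundary S*=109.1115
step 0: (k=0,j=0): S=122.6000, (K−S)⁺=25.6100, hold=26.2153 ⇒ V=26.2153 continue  boundary S*=-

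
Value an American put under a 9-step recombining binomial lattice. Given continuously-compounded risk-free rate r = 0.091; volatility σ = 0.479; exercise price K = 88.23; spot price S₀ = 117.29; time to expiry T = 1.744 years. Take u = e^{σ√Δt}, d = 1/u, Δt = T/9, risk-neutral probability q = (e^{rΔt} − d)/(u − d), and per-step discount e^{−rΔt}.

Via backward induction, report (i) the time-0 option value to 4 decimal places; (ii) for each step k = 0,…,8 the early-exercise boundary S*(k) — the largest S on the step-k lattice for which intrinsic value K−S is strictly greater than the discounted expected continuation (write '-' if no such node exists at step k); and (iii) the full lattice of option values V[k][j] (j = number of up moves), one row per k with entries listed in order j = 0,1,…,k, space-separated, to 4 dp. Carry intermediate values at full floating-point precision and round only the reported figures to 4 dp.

params: Δt=0.19378 u=1.23474 d=0.80989 q=0.48935 e^(-rΔt)=0.98252
t_9 payoffs: 70.6469 61.4233 47.3612 25.9227 0.0000 0.0000 0.0000 0.0000 0.0000 0.0000
t_8: node(8,0) S=21.7105 payoff=66.5195 vs cont=64.9773 → 66.5195 [stop]  node(8,1) S=33.0992 payoff=55.1308 vs cont=53.5886 → 55.1308 [stop]  node(8,2) S=50.4621 payoff=37.7679 vs cont=36.2257 → 37.7679 [stop]  node(8,3) S=76.9331 payoff=11.2969 vs cont=13.0059 → 13.0059 [wait]  node(8,4) S=117.2900 payoff=0.0000 vs cont=0.0000 → 0.0000 [wait]  node(8,5) S=178.8170 payoff=0.0000 vs cont=0.0000 → 0.0000 [wait]  node(8,6) S=272.6193 payoff=0.0000 vs cont=0.0000 → 0.0000 [wait]  node(8,7) S=415.6277 payoff=0.0000 vs cont=0.0000 → 0.0000 [wait]  node(8,8) S=633.6543 payoff=0.0000 vs cont=0.0000 → 0.0000 [wait]  ⇒ S*(8)=50.4621
t_7: node(7,0) S=26.8067 payoff=61.4233 vs cont=59.8811 → 61.4233 [stop]  node(7,1) S=40.8688 payoff=47.3612 vs cont=45.8191 → 47.3612 [stop]  node(7,2) S=62.3073 payoff=25.9227 vs cont=25.2022 → 25.9227 [stop]  node(7,3) S=94.9920 payoff=0.0000 vs cont=6.5253 → 6.5253 [wait]  node(7,4) S=144.8221 payoff=0.0000 vs cont=0.0000 → 0.0000 [wait]  node(7,5) S=220.7917 payoff=0.0000 vs cont=0.0000 → 0.0000 [wait]  node(7,6) S=336.6128 payoff=0.0000 vs cont=0.0000 → 0.0000 [wait]  node(7,7) S=513.1903 payoff=0.0000 vs cont=0.0000 → 0.0000 [wait]  ⇒ S*(7)=62.3073
t_6: node(6,0) S=33.0992 payoff=55.1308 vs cont=53.5886 → 55.1308 [stop]  node(6,1) S=50.4621 payoff=37.7679 vs cont=36.2257 → 37.7679 [stop]  node(6,2) S=76.9331 payoff=11.2969 vs cont=16.1433 → 16.1433 [wait]  node(6,3) S=117.2900 payoff=0.0000 vs cont=3.2739 → 3.2739 [wait]  node(6,4) S=178.8170 payoff=0.0000 vs cont=0.0000 → 0.0000 [wait]  node(6,5) S=272.6193 payoff=0.0000 vs cont=0.0000 → 0.0000 [wait]  node(6,6) S=415.6277 payoff=0.0000 vs cont=0.0000 → 0.0000 [wait]  ⇒ S*(6)=50.4621
t_5: node(5,0) S=40.8688 payoff=47.3612 vs cont=45.8191 → 47.3612 [stop]  node(5,1) S=62.3073 payoff=25.9227 vs cont=26.7106 → 26.7106 [wait]  node(5,2) S=94.9920 payoff=0.0000 vs cont=9.6735 → 9.6735 [wait]  node(5,3) S=144.8221 payoff=0.0000 vs cont=1.6426 → 1.6426 [wait]  node(5,4) S=220.7917 payoff=0.0000 vs cont=0.0000 → 0.0000 [wait]  node(5,5) S=336.6128 payoff=0.0000 vs cont=0.0000 → 0.0000 [wait]  ⇒ S*(5)=40.8688
t_4: node(4,0) S=50.4621 payoff=37.7679 vs cont=36.6046 → 37.7679 [stop]  node(4,1) S=76.9331 payoff=11.2969 vs cont=18.0523 → 18.0523 [wait]  node(4,2) S=117.2900 payoff=0.0000 vs cont=5.6431 → 5.6431 [wait]  node(4,3) S=178.8170 payoff=0.0000 vs cont=0.8241 → 0.8241 [wait]  node(4,4) S=272.6193 payoff=0.0000 vs cont=0.0000 → 0.0000 [wait]  ⇒ S*(4)=50.4621
t_3: node(3,0) S=62.3073 payoff=25.9227 vs cont=27.6284 → 27.6284 [wait]  node(3,1) S=94.9920 payoff=0.0000 vs cont=11.7704 → 11.7704 [wait]  node(3,2) S=144.8221 payoff=0.0000 vs cont=3.2275 → 3.2275 [wait]  node(3,3) S=220.7917 payoff=0.0000 vs cont=0.4135 → 0.4135 [wait]  ⇒ S*(3)=-
t_2: node(2,0) S=76.9331 payoff=11.2969 vs cont=19.5210 → 19.5210 [wait]  node(2,1) S=117.2900 payoff=0.0000 vs cont=7.4572 → 7.4572 [wait]  node(2,2) S=178.8170 payoff=0.0000 vs cont=1.8181 → 1.8181 [wait]  ⇒ S*(2)=-
t_1: node(1,0) S=94.9920 payoff=0.0000 vs cont=13.3795 → 13.3795 [wait]  node(1,1) S=144.8221 payoff=0.0000 vs cont=4.6156 → 4.6156 [wait]  ⇒ S*(1)=-
t_0: node(0,0) S=117.2900 payoff=0.0000 vs cont=8.9319 → 8.9319 [wait]  ⇒ S*(0)=-

price = 8.9319
boundary = - - - - 50.4621 40.8688 50.4621 62.3073 50.4621
tree:
8.9319
13.3795 4.6156
19.5210 7.4572 1.8181
27.6284 11.7704 3.2275 0.4135
37.7679 18.0523 5.6431 0.8241 0.0000
47.3612 26.7106 9.6735 1.6426 0.0000 0.0000
55.1308 37.7679 16.1433 3.2739 0.0000 0.0000 0.0000
61.4233 47.3612 25.9227 6.5253 0.0000 0.0000 0.0000 0.0000
66.5195 55.1308 37.7679 13.0059 0.0000 0.0000 0.0000 0.0000 0.0000
70.6469 61.4233 47.3612 25.9227 0.0000 0.0000 0.0000 0.0000 0.0000 0.0000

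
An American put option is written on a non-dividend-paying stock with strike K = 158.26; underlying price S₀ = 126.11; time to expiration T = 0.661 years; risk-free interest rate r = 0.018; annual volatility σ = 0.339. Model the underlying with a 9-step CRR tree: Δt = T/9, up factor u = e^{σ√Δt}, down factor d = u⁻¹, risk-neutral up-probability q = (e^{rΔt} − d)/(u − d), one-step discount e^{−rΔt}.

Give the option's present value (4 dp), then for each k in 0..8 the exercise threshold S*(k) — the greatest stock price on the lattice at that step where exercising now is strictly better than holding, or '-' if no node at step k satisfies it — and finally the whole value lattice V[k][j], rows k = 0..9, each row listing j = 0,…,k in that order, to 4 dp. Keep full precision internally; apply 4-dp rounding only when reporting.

price = 35.6613
boundary = - - - 95.7309 104.9425 95.7309 104.9425 115.0404 126.1100
tree:
35.6613
44.2446 26.6167
53.3517 34.6654 18.1168
62.5291 43.7227 25.1131 10.7145
70.9321 53.3175 33.6227 16.1182 4.9882
78.5975 62.5291 43.2673 23.4420 8.3617 1.4088
85.5901 70.9321 53.3175 32.6809 13.6657 2.7352 0.0000
91.9688 78.5975 62.5291 43.2196 21.5455 5.3102 0.0000 0.0000
97.7877 85.5901 70.9321 53.3175 32.1500 10.3095 0.0000 0.0000 0.0000
103.0958 91.9688 78.5975 62.5291 43.2196 20.0152 0.0000 0.0000 0.0000 0.0000

Δt=0.07344, u=1.09622, d=0.91222, q=0.48424, disc=e^(-rΔt)=0.99868
k=9 terminal: V=max(K-S,0) → 103.0958 91.9688 78.5975 62.5291 43.2196 20.0152 0.0000 0.0000 0.0000 0.0000
k=8: j=0 S=60.4723 intr=97.7877 cont=97.5786 V=97.7877[EX]; j=1 S=72.6699 intr=85.5901 cont=85.3810 V=85.5901[EX]; j=2 S=87.3279 intr=70.9321 cont=70.7230 V=70.9321[EX]; j=3 S=104.9425 intr=53.3175 cont=53.1085 V=53.3175[EX]; j=4 S=126.1100 intr=32.1500 cont=31.9409 V=32.1500[EX]; j=5 S=151.5472 intr=6.7128 cont=10.3095 V=10.3095[hold]; j=6 S=182.1151 intr=0.0000 cont=0.0000 V=0.0000[hold]; j=7 S=218.8489 intr=0.0000 cont=0.0000 V=0.0000[hold]; j=8 S=262.9920 intr=0.0000 cont=0.0000 V=0.0000[hold]  S*(8)=126.1100
k=7: j=0 S=66.2912 intr=91.9688 cont=91.7598 V=91.9688[EX]; j=1 S=79.6625 intr=78.5975 cont=78.3884 V=78.5975[EX]; j=2 S=95.7309 intr=62.5291 cont=62.3200 V=62.5291[EX]; j=3 S=115.0404 intr=43.2196 cont=43.0105 V=43.2196[EX]; j=4 S=138.2448 intr=20.0152 cont=21.5455 V=21.5455[hold]; j=5 S=166.1296 intr=0.0000 cont=5.3102 V=5.3102[hold]; j=6 S=199.6389 intr=0.0000 cont=0.0000 V=0.0000[hold]; j=7 S=239.9073 intr=0.0000 cont=0.0000 V=0.0000[hold]  S*(7)=115.0404
k=6: j=0 S=72.6699 intr=85.5901 cont=85.3810 V=85.5901[EX]; j=1 S=87.3279 intr=70.9321 cont=70.7230 V=70.9321[EX]; j=2 S=104.9425 intr=53.3175 cont=53.1085 V=53.3175[EX]; j=3 S=126.1100 intr=32.1500 cont=32.6809 V=32.6809[hold]; j=4 S=151.5472 intr=6.7128 cont=13.6657 V=13.6657[hold]; j=5 S=182.1151 intr=0.0000 cont=2.7352 V=2.7352[hold]; j=6 S=218.8489 intr=0.0000 cont=0.0000 V=0.0000[hold]  S*(6)=104.9425
k=5: j=0 S=79.6625 intr=78.5975 cont=78.3884 V=78.5975[EX]; j=1 S=95.7309 intr=62.5291 cont=62.3200 V=62.5291[EX]; j=2 S=115.0404 intr=43.2196 cont=43.2673 V=43.2673[hold]; j=3 S=138.2448 intr=20.0152 cont=23.4420 V=23.4420[hold]; j=4 S=166.1296 intr=0.0000 cont=8.3617 V=8.3617[hold]; j=5 S=199.6389 intr=0.0000 cont=1.4088 V=1.4088[hold]  S*(5)=95.7309
k=4: j=0 S=87.3279 intr=70.9321 cont=70.7230 V=70.9321[EX]; j=1 S=104.9425 intr=53.3175 cont=53.1315 V=53.3175[EX]; j=2 S=126.1100 intr=32.1500 cont=33.6227 V=33.6227[hold]; j=3 S=151.5472 intr=6.7128 cont=16.1182 V=16.1182[hold]; j=4 S=182.1151 intr=0.0000 cont=4.9882 V=4.9882[hold]  S*(4)=104.9425
k=3: j=0 S=95.7309 intr=62.5291 cont=62.3200 V=62.5291[EX]; j=1 S=115.0404 intr=43.2196 cont=43.7227 V=43.7227[hold]; j=2 S=138.2448 intr=20.0152 cont=25.1131 V=25.1131[hold]; j=3 S=166.1296 intr=0.0000 cont=10.7145 V=10.7145[hold]  S*(3)=95.7309
k=2: j=0 S=104.9425 intr=53.3175 cont=53.3517 V=53.3517[hold]; j=1 S=126.1100 intr=32.1500 cont=34.6654 V=34.6654[hold]; j=2 S=151.5472 intr=6.7128 cont=18.1168 V=18.1168[hold]  S*(2)=-
k=1: j=0 S=115.0404 intr=43.2196 cont=44.2446 V=44.2446[hold]; j=1 S=138.2448 intr=20.0152 cont=26.6167 V=26.6167[hold]  S*(1)=-
k=0: j=0 S=126.1100 intr=32.1500 cont=35.6613 V=35.6613[hold]  S*(0)=-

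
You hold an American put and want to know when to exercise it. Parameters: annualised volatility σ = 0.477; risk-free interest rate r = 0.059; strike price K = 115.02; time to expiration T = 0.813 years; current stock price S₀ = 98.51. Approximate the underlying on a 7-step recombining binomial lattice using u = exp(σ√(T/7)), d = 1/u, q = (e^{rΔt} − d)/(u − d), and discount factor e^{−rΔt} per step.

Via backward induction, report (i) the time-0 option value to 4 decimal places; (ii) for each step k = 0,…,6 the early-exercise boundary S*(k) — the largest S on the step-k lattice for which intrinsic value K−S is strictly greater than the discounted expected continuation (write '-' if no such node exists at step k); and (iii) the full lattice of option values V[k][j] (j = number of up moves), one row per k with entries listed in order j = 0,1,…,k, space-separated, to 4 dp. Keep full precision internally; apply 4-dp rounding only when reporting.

params: Δt=0.11614 u=1.17652 d=0.84996 q=0.48051 e^(-rΔt)=0.99317
t_7 payoffs: 83.4491 71.3196 54.5301 31.2900 0.0000 0.0000 0.0000 0.0000
t_6: node(6,0) S=37.1438 payoff=77.8762 vs cont=77.0908 → 77.8762 [stop]  node(6,1) S=51.4143 payoff=63.6057 vs cont=62.8202 → 63.6057 [stop]  node(6,2) S=71.1676 payoff=43.8524 vs cont=43.0669 → 43.8524 [stop]  node(6,3) S=98.5100 payoff=16.5100 vs cont=16.1440 → 16.5100 [stop]  node(6,4) S=136.3573 payoff=0.0000 vs cont=0.0000 → 0.0000 [wait]  node(6,5) S=188.7455 payoff=0.0000 vs cont=0.0000 → 0.0000 [wait]  node(6,6) S=261.2611 payoff=0.0000 vs cont=0.0000 → 0.0000 [wait]  ⇒ S*(6)=98.5100
t_5: node(5,0) S=43.7004 payoff=71.3196 vs cont=70.5342 → 71.3196 [stop]  node(5,1) S=60.4899 payoff=54.5301 vs cont=53.7446 → 54.5301 [stop]  node(5,2) S=83.7300 payoff=31.2900 vs cont=30.5045 → 31.2900 [stop]  node(5,3) S=115.8989 payoff=0.0000 vs cont=8.5183 → 8.5183 [wait]  node(5,4) S=160.4270 payoff=0.0000 vs cont=0.0000 → 0.0000 [wait]  node(5,5) S=222.0627 payoff=0.0000 vs cont=0.0000 → 0.0000 [wait]  ⇒ S*(5)=83.7300
t_4: node(4,0) S=51.4143 payoff=63.6057 vs cont=62.8202 → 63.6057 [stop]  node(4,1) S=71.1676 payoff=43.8524 vs cont=43.0669 → 43.8524 [stop]  node(4,2) S=98.5100 payoff=16.5100 vs cont=20.2091 → 20.2091 [wait]  node(4,3) S=136.3573 payoff=0.0000 vs cont=4.3950 → 4.3950 [wait]  node(4,4) S=188.7455 payoff=0.0000 vs cont=0.0000 → 0.0000 [wait]  ⇒ S*(4)=71.1676
t_3: node(3,0) S=60.4899 payoff=54.5301 vs cont=53.7446 → 54.5301 [stop]  node(3,1) S=83.7300 payoff=31.2900 vs cont=32.2698 → 32.2698 [wait]  node(3,2) S=115.8989 payoff=0.0000 vs cont=12.5242 → 12.5242 [wait]  node(3,3) S=160.4270 payoff=0.0000 vs cont=2.2676 → 2.2676 [wait]  ⇒ S*(3)=60.4899
t_2: node(2,0) S=71.1676 payoff=43.8524 vs cont=43.5345 → 43.8524 [stop]  node(2,1) S=98.5100 payoff=16.5100 vs cont=22.6264 → 22.6264 [wait]  node(2,2) S=136.3573 payoff=0.0000 vs cont=7.5440 → 7.5440 [wait]  ⇒ S*(2)=71.1676
t_1: node(1,0) S=83.7300 payoff=31.2900 vs cont=33.4234 → 33.4234 [wait]  node(1,1) S=115.8989 payoff=0.0000 vs cont=15.2742 → 15.2742 [wait]  ⇒ S*(1)=-
t_0: node(0,0) S=98.5100 payoff=16.5100 vs cont=24.5339 → 24.5339 [wait]  ⇒ S*(0)=-

price = 24.5339
boundary = - - 71.1676 60.4899 71.1676 83.7300 98.5100
tree:
24.5339
33.4234 15.2742
43.8524 22.6264 7.5440
54.5301 32.2698 12.5242 2.2676
63.6057 43.8524 20.2091 4.3950 0.0000
71.3196 54.5301 31.2900 8.5183 0.0000 0.0000
77.8762 63.6057 43.8524 16.5100 0.0000 0.0000 0.0000
83.4491 71.3196 54.5301 31.2900 0.0000 0.0000 0.0000 0.0000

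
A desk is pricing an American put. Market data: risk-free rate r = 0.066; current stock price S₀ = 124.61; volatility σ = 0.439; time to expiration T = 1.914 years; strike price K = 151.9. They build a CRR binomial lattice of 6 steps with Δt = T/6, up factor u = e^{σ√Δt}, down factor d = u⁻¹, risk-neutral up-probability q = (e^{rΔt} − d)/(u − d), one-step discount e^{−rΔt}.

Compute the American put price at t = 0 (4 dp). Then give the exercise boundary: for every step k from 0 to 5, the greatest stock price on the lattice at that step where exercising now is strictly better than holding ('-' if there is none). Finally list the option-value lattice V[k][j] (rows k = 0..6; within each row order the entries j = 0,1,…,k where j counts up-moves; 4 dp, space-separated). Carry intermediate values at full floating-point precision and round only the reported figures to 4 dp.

Δt=0.31900  u=1.28139  d=0.78040  q=0.48080  discount=0.97917
step 6 (expiry): payoffs max(K−S,0) = 123.7512 105.6806 76.0093 27.2900 0.0000 0.0000 0.0000
step 5: (k=5,j=0): S=36.0696, (K−S)⁺=115.8304, hold=112.6657 ⇒ V=115.8304 exercise | (k=5,j=1): S=59.2251, (K−S)⁺=92.6749, hold=89.5102 ⇒ V=92.6749 exercise | (k=5,j=2): S=97.2458, (K−S)⁺=54.6542, hold=51.4896 ⇒ V=54.6542 exercise | (k=5,j=3): S=159.6744, (K−S)⁺=0.0000, hold=13.8738 ⇒ V=13.8738 continue | (k=5,j=4): S=262.1801, (K−S)⁺=0.0000, hold=0.0000 ⇒ V=0.0000 continue | (k=5,j=5): S=430.4911, (K−S)⁺=0.0000, hold=0.0000 ⇒ V=0.0000 continue  boundary S*=97.2458
step 4: (k=4,j=0): S=46.2194, (K−S)⁺=105.6806, hold=102.5160 ⇒ V=105.6806 exercise | (k=4,j=1): S=75.8907, (K−S)⁺=76.0093, hold=72.8447 ⇒ V=76.0093 exercise | (k=4,j=2): S=124.6100, (K−S)⁺=27.2900, hold=34.3169 ⇒ V=34.3169 continue | (k=4,j=3): S=204.6056, (K−S)⁺=0.0000, hold=7.0532 ⇒ V=7.0532 continue | (k=4,j=4): S=335.9556, (K−S)⁺=0.0000, hold=0.0000 ⇒ V=0.0000 continue  boundary S*=75.8907
step 3: (k=3,j=0): S=59.2251, (K−S)⁺=92.6749, hold=89.5102 ⇒ V=92.6749 exercise | (k=3,j=1): S=97.2458, (K−S)⁺=54.6542, hold=54.7977 ⇒ V=54.7977 continue | (k=3,j=2): S=159.6744, (K−S)⁺=0.0000, hold=20.7667 ⇒ V=20.7667 continue | (k=3,j=3): S=262.1801, (K−S)⁺=0.0000, hold=3.5857 ⇒ V=3.5857 continue  boundary S*=59.2251
step 2: (k=2,j=0): S=75.8907, (K−S)⁺=76.0093, hold=72.9122 ⇒ V=76.0093 exercise | (k=2,j=1): S=124.6100, (K−S)⁺=27.2900, hold=37.6349 ⇒ V=37.6349 continue | (k=2,j=2): S=204.6056, (K−S)⁺=0.0000, hold=12.2456 ⇒ V=12.2456 continue  boundary S*=75.8907
step 1: (k=1,j=0): S=97.2458, (K−S)⁺=54.6542, hold=56.3598 ⇒ V=56.3598 continue | (k=1,j=1): S=159.6744, (K−S)⁺=0.0000, hold=24.8980 ⇒ V=24.8980 continue  boundary S*=-
step 0: (k=0,j=0): S=124.6100, (K−S)⁺=27.2900, hold=40.3739 ⇒ V=40.3739 continue  boundary S*=-

price = 40.3739
boundary = - - 75.8907 59.2251 75.8907 97.2458
tree:
40.3739
56.3598 24.8980
76.0093 37.6349 12.2456
92.6749 54.7977 20.7667 3.5857
105.6806 76.0093 34.3169 7.0532 0.0000
115.8304 92.6749 54.6542 13.8738 0.0000 0.0000
123.7512 105.6806 76.0093 27.2900 0.0000 0.0000 0.0000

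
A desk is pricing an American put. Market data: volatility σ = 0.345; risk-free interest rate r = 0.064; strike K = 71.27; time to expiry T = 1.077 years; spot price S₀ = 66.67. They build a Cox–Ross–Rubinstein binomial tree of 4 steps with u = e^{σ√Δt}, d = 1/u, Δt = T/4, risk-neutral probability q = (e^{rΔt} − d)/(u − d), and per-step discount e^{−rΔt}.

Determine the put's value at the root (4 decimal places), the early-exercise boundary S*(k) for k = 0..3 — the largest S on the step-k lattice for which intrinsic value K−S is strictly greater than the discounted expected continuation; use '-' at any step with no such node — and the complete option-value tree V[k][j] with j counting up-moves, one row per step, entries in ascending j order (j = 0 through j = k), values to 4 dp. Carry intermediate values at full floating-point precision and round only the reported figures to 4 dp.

params: Δt=0.26925 u=1.19604 d=0.83609 q=0.50365 e^(-rΔt)=0.98292
t_4 payoffs: 38.6905 24.6645 4.6000 0.0000 0.0000
t_3: node(3,0) S=38.9664 payoff=32.3036 vs cont=31.0860 → 32.3036 [stop]  node(3,1) S=55.7422 payoff=15.5278 vs cont=14.3102 → 15.5278 [stop]  node(3,2) S=79.7401 payoff=0.0000 vs cont=2.2442 → 2.2442 [wait]  node(3,3) S=114.0697 payoff=0.0000 vs cont=0.0000 → 0.0000 [wait]  ⇒ S*(3)=55.7422
t_2: node(2,0) S=46.6055 payoff=24.6645 vs cont=23.4469 → 24.6645 [stop]  node(2,1) S=66.6700 payoff=4.6000 vs cont=8.6865 → 8.6865 [wait]  node(2,2) S=95.3726 payoff=0.0000 vs cont=1.0949 → 1.0949 [wait]  ⇒ S*(2)=46.6055
t_1: node(1,0) S=55.7422 payoff=15.5278 vs cont=16.3332 → 16.3332 [wait]  node(1,1) S=79.7401 payoff=0.0000 vs cont=4.7799 → 4.7799 [wait]  ⇒ S*(1)=-
t_0: node(0,0) S=66.6700 payoff=4.6000 vs cont=10.3347 → 10.3347 [wait]  ⇒ S*(0)=-

price = 10.3347
boundary = - - 46.6055 55.7422
tree:
10.3347
16.3332 4.7799
24.6645 8.6865 1.0949
32.3036 15.5278 2.2442 0.0000
38.6905 24.6645 4.6000 0.0000 0.0000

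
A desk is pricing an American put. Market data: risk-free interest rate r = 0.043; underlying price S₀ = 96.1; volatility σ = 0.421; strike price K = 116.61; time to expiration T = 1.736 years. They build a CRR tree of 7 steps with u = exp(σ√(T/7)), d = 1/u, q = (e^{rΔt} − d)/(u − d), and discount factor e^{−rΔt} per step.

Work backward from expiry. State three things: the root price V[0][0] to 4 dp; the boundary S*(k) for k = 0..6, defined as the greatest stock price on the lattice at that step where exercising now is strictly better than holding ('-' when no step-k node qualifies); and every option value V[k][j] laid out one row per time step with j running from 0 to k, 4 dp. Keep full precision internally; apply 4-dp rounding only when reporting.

price = 30.2857
boundary = - - 63.1856 51.2349 63.1856 77.9239 96.1000
tree:
30.2857
40.9653 19.0807
53.4244 28.0209 9.5585
65.3751 39.6307 15.7287 2.9048
75.0655 53.4244 25.1701 5.5727 0.0000
82.9231 65.3751 38.6861 10.6909 0.0000 0.0000
89.2946 75.0655 53.4244 20.5100 0.0000 0.0000 0.0000
94.4609 82.9231 65.3751 38.6861 0.0000 0.0000 0.0000 0.0000

Δt=0.24800  u=1.23325  d=0.81086  q=0.47316  discount=0.98939
step 7 (expiry): payoffs max(K−S,0) = 94.4609 82.9231 65.3751 38.6861 0.0000 0.0000 0.0000 0.0000
step 6: (k=6,j=0): S=27.3154, (K−S)⁺=89.2946, hold=88.0577 ⇒ V=89.2946 exercise | (k=6,j=1): S=41.5445, (K−S)⁺=75.0655, hold=73.8286 ⇒ V=75.0655 exercise | (k=6,j=2): S=63.1856, (K−S)⁺=53.4244, hold=52.1875 ⇒ V=53.4244 exercise | (k=6,j=3): S=96.1000, (K−S)⁺=20.5100, hold=20.1652 ⇒ V=20.5100 exercise | (k=6,j=4): S=146.1600, (K−S)⁺=0.0000, hold=0.0000 ⇒ V=0.0000 continue | (k=6,j=5): S=222.2971, (K−S)⁺=0.0000, hold=0.0000 ⇒ V=0.0000 continue | (k=6,j=6): S=338.0951, (K−S)⁺=0.0000, hold=0.0000 ⇒ V=0.0000 continue  boundary S*=96.1000
step 5: (k=5,j=0): S=33.6869, (K−S)⁺=82.9231, hold=81.6862 ⇒ V=82.9231 exercise | (k=5,j=1): S=51.2349, (K−S)⁺=65.3751, hold=64.1382 ⇒ V=65.3751 exercise | (k=5,j=2): S=77.9239, (K−S)⁺=38.6861, hold=37.4492 ⇒ V=38.6861 exercise | (k=5,j=3): S=118.5157, (K−S)⁺=0.0000, hold=10.6909 ⇒ V=10.6909 continue | (k=5,j=4): S=180.2524, (K−S)⁺=0.0000, hold=0.0000 ⇒ V=0.0000 continue | (k=5,j=5): S=274.1488, (K−S)⁺=0.0000, hold=0.0000 ⇒ V=0.0000 continue  boundary S*=77.9239
step 4: (k=4,j=0): S=41.5445, (K−S)⁺=75.0655, hold=73.8286 ⇒ V=75.0655 exercise | (k=4,j=1): S=63.1856, (K−S)⁺=53.4244, hold=52.1875 ⇒ V=53.4244 exercise | (k=4,j=2): S=96.1000, (K−S)⁺=20.5100, hold=25.1701 ⇒ V=25.1701 continue | (k=4,j=3): S=146.1600, (K−S)⁺=0.0000, hold=5.5727 ⇒ V=5.5727 continue | (k=4,j=4): S=222.2971, (K−S)⁺=0.0000, hold=0.0000 ⇒ V=0.0000 continue  boundary S*=63.1856
step 3: (k=3,j=0): S=51.2349, (K−S)⁺=65.3751, hold=64.1382 ⇒ V=65.3751 exercise | (k=3,j=1): S=77.9239, (K−S)⁺=38.6861, hold=39.6307 ⇒ V=39.6307 continue | (k=3,j=2): S=118.5157, (K−S)⁺=0.0000, hold=15.7287 ⇒ V=15.7287 continue | (k=3,j=3): S=180.2524, (K−S)⁺=0.0000, hold=2.9048 ⇒ V=2.9048 continue  boundary S*=51.2349
step 2: (k=2,j=0): S=63.1856, (K−S)⁺=53.4244, hold=52.6297 ⇒ V=53.4244 exercise | (k=2,j=1): S=96.1000, (K−S)⁺=20.5100, hold=28.0209 ⇒ V=28.0209 continue | (k=2,j=2): S=146.1600, (K−S)⁺=0.0000, hold=9.5585 ⇒ V=9.5585 continue  boundary S*=63.1856
step 1: (k=1,j=0): S=77.9239, (K−S)⁺=38.6861, hold=40.9653 ⇒ V=40.9653 continue | (k=1,j=1): S=118.5157, (K−S)⁺=0.0000, hold=19.0807 ⇒ V=19.0807 continue  boundary S*=-
step 0: (k=0,j=0): S=96.1000, (K−S)⁺=20.5100, hold=30.2857 ⇒ V=30.2857 continue  boundary S*=-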